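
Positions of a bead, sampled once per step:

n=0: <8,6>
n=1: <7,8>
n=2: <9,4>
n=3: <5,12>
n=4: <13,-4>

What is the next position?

The jumps are <-1,+2>, <+2,-4>, <-4,+8>, <+8,-16> — a geometric progression with ratio -2.
step 5: <13,-4> + <-16,+32> → <-3,28>

<-3,28>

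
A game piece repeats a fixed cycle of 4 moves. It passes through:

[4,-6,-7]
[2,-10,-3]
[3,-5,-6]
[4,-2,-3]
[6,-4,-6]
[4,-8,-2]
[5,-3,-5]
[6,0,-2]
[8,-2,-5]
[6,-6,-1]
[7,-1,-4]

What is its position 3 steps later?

[8,-4,0]

The moves between consecutive positions are [-2,-4,+4], [+1,+5,-3], [+1,+3,+3], [+2,-2,-3], [-2,-4,+4], [+1,+5,-3], [+1,+3,+3], [+2,-2,-3], [-2,-4,+4], [+1,+5,-3]; they repeat the 4-cycle [[-2,-4,+4], [+1,+5,-3], [+1,+3,+3], [+2,-2,-3]].
step 11: apply [+1,+3,+3] → [8,2,-1]
step 12: apply [+2,-2,-3] → [10,0,-4]
step 13: apply [-2,-4,+4] → [8,-4,0]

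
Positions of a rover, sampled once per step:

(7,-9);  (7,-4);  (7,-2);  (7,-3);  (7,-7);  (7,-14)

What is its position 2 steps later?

First differences are (+0,+5), (+0,+2), (+0,-1), (+0,-4), (+0,-7); their common second difference is (+0,-3) (constant acceleration).
step 6: (7,-14) + (+0,-10) → (7,-24)
step 7: (7,-24) + (+0,-13) → (7,-37)

(7,-37)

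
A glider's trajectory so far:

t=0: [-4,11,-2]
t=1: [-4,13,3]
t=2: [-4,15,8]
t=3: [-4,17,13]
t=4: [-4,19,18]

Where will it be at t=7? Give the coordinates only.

Each step adds [+0,+2,+5] to the position.
step 5: [-4,19,18] + [+0,+2,+5] → [-4,21,23]
step 6: [-4,21,23] + [+0,+2,+5] → [-4,23,28]
step 7: [-4,23,28] + [+0,+2,+5] → [-4,25,33]

[-4,25,33]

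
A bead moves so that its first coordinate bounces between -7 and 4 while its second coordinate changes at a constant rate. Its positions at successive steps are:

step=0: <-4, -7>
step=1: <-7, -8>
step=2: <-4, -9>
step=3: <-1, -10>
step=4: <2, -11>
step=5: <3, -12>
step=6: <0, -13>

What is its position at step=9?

The first coordinate reflects between -7 and 4, moving 3 per step.
  step 7: 0 → -3
  step 8: -3 → -6
  step 9: -6 → -5
The second coordinate changes by -1 each step: at step 9 it is -16.

<-5, -16>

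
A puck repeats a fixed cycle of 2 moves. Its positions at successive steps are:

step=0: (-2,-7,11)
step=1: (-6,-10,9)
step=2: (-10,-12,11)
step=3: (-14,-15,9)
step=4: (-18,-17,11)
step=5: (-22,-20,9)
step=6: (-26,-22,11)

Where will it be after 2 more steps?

Differencing gives (-4,-3,-2), (-4,-2,+2), (-4,-3,-2), (-4,-2,+2), (-4,-3,-2), (-4,-2,+2). This is the pattern (-4,-3,-2), (-4,-2,+2) repeated.
step 7: apply (-4,-3,-2) → (-30,-25,9)
step 8: apply (-4,-2,+2) → (-34,-27,11)

(-34,-27,11)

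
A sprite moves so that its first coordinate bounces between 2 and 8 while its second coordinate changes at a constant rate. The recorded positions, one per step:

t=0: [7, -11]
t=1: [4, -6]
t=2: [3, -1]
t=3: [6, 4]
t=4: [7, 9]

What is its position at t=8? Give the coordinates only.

The first coordinate travels 3 per step and bounces off the walls at 2 and 8.
  step 5: 7 → 4
  step 6: 4 → 3
  step 7: 3 → 6
  step 8: 6 → 7
The second coordinate changes by +5 each step: at step 8 it is 29.

[7, 29]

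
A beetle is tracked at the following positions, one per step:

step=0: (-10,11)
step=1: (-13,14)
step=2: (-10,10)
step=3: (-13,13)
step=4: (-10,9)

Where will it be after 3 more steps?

Differencing gives (-3,+3), (+3,-4), (-3,+3), (+3,-4). This is the pattern (-3,+3), (+3,-4) repeated.
step 5: apply (-3,+3) → (-13,12)
step 6: apply (+3,-4) → (-10,8)
step 7: apply (-3,+3) → (-13,11)

(-13,11)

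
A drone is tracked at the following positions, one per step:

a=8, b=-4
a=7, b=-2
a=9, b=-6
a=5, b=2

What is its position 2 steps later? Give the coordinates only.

a=-3, b=18

The jumps are (-1, +2), (+2, -4), (-4, +8) — a geometric progression with ratio -2.
step 4: a=5, b=2 + (+8, -16) → a=13, b=-14
step 5: a=13, b=-14 + (-16, +32) → a=-3, b=18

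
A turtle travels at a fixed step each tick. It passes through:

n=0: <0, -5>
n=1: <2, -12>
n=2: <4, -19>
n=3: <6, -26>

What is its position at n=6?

The position changes by <+2, -7> every step.
step 4: <6, -26> + <+2, -7> → <8, -33>
step 5: <8, -33> + <+2, -7> → <10, -40>
step 6: <10, -40> + <+2, -7> → <12, -47>

<12, -47>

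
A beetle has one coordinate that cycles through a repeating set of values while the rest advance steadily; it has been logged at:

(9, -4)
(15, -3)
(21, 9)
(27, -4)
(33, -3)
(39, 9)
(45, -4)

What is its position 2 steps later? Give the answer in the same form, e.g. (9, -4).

The first coordinate changes by +6 each step, so at step 8 it is 9 + 8·(6) = 57.
The second coordinate repeats the cycle [-4, -3, 9] with period 3; step 8 mod 3 = 2, giving 9.

(57, 9)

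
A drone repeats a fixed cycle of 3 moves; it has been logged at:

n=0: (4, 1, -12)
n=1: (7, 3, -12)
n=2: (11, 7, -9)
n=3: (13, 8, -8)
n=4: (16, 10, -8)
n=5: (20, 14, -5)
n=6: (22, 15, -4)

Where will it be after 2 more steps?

(29, 21, -1)

Differencing gives (+3, +2, +0), (+4, +4, +3), (+2, +1, +1), (+3, +2, +0), (+4, +4, +3), (+2, +1, +1). This is the pattern (+3, +2, +0), (+4, +4, +3), (+2, +1, +1) repeated.
step 7: apply (+3, +2, +0) → (25, 17, -4)
step 8: apply (+4, +4, +3) → (29, 21, -1)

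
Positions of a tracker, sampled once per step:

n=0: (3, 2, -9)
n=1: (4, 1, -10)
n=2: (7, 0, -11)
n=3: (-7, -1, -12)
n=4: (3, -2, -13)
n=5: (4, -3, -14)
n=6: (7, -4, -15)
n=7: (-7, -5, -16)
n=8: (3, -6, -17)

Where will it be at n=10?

First: cycles through 3, 4, 7, -7 every 4 steps. Step 10 lands at position 2 of the cycle → 7.
Second: linear, -1 per step → -8 at step 10.
Third: linear, -1 per step → -19 at step 10.

(7, -8, -19)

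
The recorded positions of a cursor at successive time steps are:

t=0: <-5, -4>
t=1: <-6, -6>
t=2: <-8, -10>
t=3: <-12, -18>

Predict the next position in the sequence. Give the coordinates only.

<-20, -34>

Consecutive displacements <-1, -2>, <-2, -4>, <-4, -8> scale by a factor of 2 each step.
step 4: <-12, -18> + <-8, -16> → <-20, -34>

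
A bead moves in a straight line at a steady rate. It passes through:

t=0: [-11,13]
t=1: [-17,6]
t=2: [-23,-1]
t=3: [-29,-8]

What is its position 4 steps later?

[-53,-36]

Constant displacement of [-6,-7] per step.
step 4: [-29,-8] + [-6,-7] → [-35,-15]
step 5: [-35,-15] + [-6,-7] → [-41,-22]
step 6: [-41,-22] + [-6,-7] → [-47,-29]
step 7: [-47,-29] + [-6,-7] → [-53,-36]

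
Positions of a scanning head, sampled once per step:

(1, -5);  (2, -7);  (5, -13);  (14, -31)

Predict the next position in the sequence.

(41, -85)

Consecutive displacements (+1, -2), (+3, -6), (+9, -18) scale by a factor of 3 each step.
step 4: (14, -31) + (+27, -54) → (41, -85)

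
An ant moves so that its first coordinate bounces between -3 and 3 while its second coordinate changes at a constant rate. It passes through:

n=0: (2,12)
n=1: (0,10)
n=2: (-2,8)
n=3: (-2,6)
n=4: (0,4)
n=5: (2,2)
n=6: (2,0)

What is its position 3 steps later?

The first coordinate reflects between -3 and 3, moving 2 per step.
  step 7: 2 → 0
  step 8: 0 → -2
  step 9: -2 → -2
The second coordinate changes by -2 each step: at step 9 it is -6.

(-2,-6)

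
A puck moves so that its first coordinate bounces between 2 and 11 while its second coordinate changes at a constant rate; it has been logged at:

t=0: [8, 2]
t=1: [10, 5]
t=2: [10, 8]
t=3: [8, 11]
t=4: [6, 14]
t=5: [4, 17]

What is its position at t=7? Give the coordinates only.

The first coordinate reflects between 2 and 11, moving 2 per step.
  step 6: 4 → 2
  step 7: 2 → 4
The second coordinate changes by +3 each step: at step 7 it is 23.

[4, 23]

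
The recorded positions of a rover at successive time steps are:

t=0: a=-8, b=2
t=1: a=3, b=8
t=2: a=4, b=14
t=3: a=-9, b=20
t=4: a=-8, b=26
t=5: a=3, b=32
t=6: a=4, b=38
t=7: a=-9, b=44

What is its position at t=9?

a=3, b=56

The a coordinate repeats the cycle [-8, 3, 4, -9] with period 4; step 9 mod 4 = 1, giving 3.
The b coordinate changes by +6 each step, so at step 9 it is 2 + 9·(6) = 56.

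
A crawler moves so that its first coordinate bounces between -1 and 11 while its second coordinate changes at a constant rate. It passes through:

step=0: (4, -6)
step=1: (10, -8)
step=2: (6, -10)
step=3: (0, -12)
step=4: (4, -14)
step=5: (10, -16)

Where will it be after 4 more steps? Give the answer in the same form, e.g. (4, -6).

(10, -24)

The first coordinate travels 6 per step and bounces off the walls at -1 and 11.
  step 6: 10 → 6
  step 7: 6 → 0
  step 8: 0 → 4
  step 9: 4 → 10
The second coordinate changes by -2 each step: at step 9 it is -24.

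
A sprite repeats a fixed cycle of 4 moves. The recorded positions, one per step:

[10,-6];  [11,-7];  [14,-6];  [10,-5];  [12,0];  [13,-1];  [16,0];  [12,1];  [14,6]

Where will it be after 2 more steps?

[18,6]

Differencing gives [+1,-1], [+3,+1], [-4,+1], [+2,+5], [+1,-1], [+3,+1], [-4,+1], [+2,+5]. This is the pattern [+1,-1], [+3,+1], [-4,+1], [+2,+5] repeated.
step 9: apply [+1,-1] → [15,5]
step 10: apply [+3,+1] → [18,6]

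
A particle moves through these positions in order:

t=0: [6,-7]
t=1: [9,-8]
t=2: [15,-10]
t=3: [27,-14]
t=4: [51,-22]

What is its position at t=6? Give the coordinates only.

The jumps are [+3,-1], [+6,-2], [+12,-4], [+24,-8] — a geometric progression with ratio 2.
step 5: [51,-22] + [+48,-16] → [99,-38]
step 6: [99,-38] + [+96,-32] → [195,-70]

[195,-70]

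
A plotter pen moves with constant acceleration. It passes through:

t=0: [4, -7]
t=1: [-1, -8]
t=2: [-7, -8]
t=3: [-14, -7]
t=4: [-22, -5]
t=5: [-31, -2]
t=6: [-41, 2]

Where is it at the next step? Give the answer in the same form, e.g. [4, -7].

Successive displacements: [-5, -1], [-6, +0], [-7, +1], [-8, +2], [-9, +3], [-10, +4] — each changes by [-1, +1].
step 7: [-41, 2] + [-11, +5] → [-52, 7]

[-52, 7]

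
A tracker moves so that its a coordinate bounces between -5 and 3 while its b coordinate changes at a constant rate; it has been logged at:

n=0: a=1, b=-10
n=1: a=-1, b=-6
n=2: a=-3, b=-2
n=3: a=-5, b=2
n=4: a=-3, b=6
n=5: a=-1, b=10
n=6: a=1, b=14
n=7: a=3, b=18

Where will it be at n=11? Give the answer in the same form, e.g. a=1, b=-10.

The a coordinate travels 2 per step and bounces off the walls at -5 and 3.
  step 8: 3 → 1
  step 9: 1 → -1
  step 10: -1 → -3
  step 11: -3 → -5
The b coordinate changes by +4 each step: at step 11 it is 34.

a=-5, b=34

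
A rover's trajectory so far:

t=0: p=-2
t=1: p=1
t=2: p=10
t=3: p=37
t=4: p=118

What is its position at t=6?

Step-to-step displacements: +3, +9, +27, +81; each is 3× the previous.
step 5: 118 + 243 → p=361
step 6: 361 + 729 → p=1090

p=1090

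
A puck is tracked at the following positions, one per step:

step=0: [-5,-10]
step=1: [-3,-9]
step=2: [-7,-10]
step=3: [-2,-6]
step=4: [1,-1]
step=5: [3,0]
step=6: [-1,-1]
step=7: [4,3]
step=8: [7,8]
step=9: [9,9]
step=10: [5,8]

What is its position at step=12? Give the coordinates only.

[13,17]

Differencing gives [+2,+1], [-4,-1], [+5,+4], [+3,+5], [+2,+1], [-4,-1], [+5,+4], [+3,+5], [+2,+1], [-4,-1]. This is the pattern [+2,+1], [-4,-1], [+5,+4], [+3,+5] repeated.
step 11: apply [+5,+4] → [10,12]
step 12: apply [+3,+5] → [13,17]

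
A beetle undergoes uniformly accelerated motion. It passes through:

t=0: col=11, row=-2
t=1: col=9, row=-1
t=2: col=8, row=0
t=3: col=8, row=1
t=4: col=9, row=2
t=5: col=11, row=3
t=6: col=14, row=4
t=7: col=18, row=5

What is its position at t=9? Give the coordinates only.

Successive displacements: (-2, +1), (-1, +1), (+0, +1), (+1, +1), (+2, +1), (+3, +1), (+4, +1) — each changes by (+1, +0).
step 8: col=18, row=5 + (+5, +1) → col=23, row=6
step 9: col=23, row=6 + (+6, +1) → col=29, row=7

col=29, row=7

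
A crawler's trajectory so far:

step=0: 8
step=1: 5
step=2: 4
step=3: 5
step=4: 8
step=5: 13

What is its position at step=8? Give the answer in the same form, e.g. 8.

40

Taking differences between consecutive positions: -3, -1, +1, +3, +5. These grow by +2 each step.
step 6: 13 + 7 → 20
step 7: 20 + 9 → 29
step 8: 29 + 11 → 40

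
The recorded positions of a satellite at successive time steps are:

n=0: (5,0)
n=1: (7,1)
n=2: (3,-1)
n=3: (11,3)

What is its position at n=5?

The jumps are (+2,+1), (-4,-2), (+8,+4) — a geometric progression with ratio -2.
step 4: (11,3) + (-16,-8) → (-5,-5)
step 5: (-5,-5) + (+32,+16) → (27,11)

(27,11)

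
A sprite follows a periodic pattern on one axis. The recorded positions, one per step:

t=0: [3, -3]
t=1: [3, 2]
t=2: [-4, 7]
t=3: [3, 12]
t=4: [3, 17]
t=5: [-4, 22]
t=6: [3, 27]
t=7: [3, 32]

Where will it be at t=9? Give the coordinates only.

First: cycles through 3, 3, -4 every 3 steps. Step 9 lands at position 0 of the cycle → 3.
Second: linear, +5 per step → 42 at step 9.

[3, 42]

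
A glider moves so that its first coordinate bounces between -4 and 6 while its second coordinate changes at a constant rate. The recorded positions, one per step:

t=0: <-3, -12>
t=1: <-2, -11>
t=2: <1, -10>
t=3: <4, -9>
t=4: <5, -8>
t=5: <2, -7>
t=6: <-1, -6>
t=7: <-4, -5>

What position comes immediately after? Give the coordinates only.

<-1, -4>

The first coordinate reflects between -4 and 6, moving 3 per step.
  step 8: -4 → -1
The second coordinate changes by +1 each step: at step 8 it is -4.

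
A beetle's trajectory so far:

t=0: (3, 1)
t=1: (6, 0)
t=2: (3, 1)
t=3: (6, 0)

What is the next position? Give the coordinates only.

(3, 1)

Step-to-step displacements: (+3, -1), (-3, +1), (+3, -1); each is -1× the previous.
step 4: (6, 0) + (-3, +1) → (3, 1)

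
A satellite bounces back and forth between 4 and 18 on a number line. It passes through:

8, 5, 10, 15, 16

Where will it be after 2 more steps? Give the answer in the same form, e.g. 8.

The value reflects between 4 and 18, moving 5 per step.
  step 5: 16 → 11
  step 6: 11 → 6

6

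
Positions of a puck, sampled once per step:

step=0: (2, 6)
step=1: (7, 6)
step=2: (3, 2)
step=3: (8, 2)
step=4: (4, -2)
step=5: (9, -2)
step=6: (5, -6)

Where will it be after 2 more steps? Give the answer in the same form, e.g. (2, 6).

(6, -10)

Step-to-step displacements: (+5, +0), (-4, -4), (+5, +0), (-4, -4), (+5, +0), (-4, -4) — a repeating cycle of length 2.
step 7: apply (+5, +0) → (10, -6)
step 8: apply (-4, -4) → (6, -10)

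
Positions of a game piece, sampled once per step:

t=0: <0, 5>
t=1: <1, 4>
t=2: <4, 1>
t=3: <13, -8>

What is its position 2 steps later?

Consecutive displacements <+1, -1>, <+3, -3>, <+9, -9> scale by a factor of 3 each step.
step 4: <13, -8> + <+27, -27> → <40, -35>
step 5: <40, -35> + <+81, -81> → <121, -116>

<121, -116>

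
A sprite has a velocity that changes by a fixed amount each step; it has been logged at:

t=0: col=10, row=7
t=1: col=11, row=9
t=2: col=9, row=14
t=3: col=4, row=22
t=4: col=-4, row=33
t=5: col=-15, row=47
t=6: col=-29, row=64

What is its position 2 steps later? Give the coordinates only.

col=-66, row=107

First differences are (+1, +2), (-2, +5), (-5, +8), (-8, +11), (-11, +14), (-14, +17); their common second difference is (-3, +3) (constant acceleration).
step 7: col=-29, row=64 + (-17, +20) → col=-46, row=84
step 8: col=-46, row=84 + (-20, +23) → col=-66, row=107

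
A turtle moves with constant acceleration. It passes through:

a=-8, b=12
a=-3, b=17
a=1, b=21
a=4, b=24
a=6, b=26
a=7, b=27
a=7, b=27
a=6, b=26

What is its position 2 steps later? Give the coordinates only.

a=1, b=21

Taking differences between consecutive positions: (+5,+5), (+4,+4), (+3,+3), (+2,+2), (+1,+1), (+0,+0), (-1,-1). These grow by (-1,-1) each step.
step 8: a=6, b=26 + (-2,-2) → a=4, b=24
step 9: a=4, b=24 + (-3,-3) → a=1, b=21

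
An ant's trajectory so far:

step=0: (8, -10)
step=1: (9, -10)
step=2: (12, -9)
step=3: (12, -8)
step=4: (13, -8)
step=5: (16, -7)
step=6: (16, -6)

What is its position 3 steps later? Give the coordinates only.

Step-to-step displacements: (+1, +0), (+3, +1), (+0, +1), (+1, +0), (+3, +1), (+0, +1) — a repeating cycle of length 3.
step 7: apply (+1, +0) → (17, -6)
step 8: apply (+3, +1) → (20, -5)
step 9: apply (+0, +1) → (20, -4)

(20, -4)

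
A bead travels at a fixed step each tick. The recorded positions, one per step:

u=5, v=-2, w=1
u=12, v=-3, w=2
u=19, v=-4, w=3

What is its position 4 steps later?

The position changes by (+7, -1, +1) every step.
step 3: u=19, v=-4, w=3 + (+7, -1, +1) → u=26, v=-5, w=4
step 4: u=26, v=-5, w=4 + (+7, -1, +1) → u=33, v=-6, w=5
step 5: u=33, v=-6, w=5 + (+7, -1, +1) → u=40, v=-7, w=6
step 6: u=40, v=-7, w=6 + (+7, -1, +1) → u=47, v=-8, w=7

u=47, v=-8, w=7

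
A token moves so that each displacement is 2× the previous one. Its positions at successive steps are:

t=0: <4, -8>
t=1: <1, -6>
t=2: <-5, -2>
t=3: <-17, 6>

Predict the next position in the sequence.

<-41, 22>

Consecutive displacements <-3, +2>, <-6, +4>, <-12, +8> scale by a factor of 2 each step.
step 4: <-17, 6> + <-24, +16> → <-41, 22>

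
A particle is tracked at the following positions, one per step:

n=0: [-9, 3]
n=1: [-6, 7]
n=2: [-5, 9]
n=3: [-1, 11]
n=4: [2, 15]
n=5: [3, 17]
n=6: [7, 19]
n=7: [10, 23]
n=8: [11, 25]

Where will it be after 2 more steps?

The moves between consecutive positions are [+3, +4], [+1, +2], [+4, +2], [+3, +4], [+1, +2], [+4, +2], [+3, +4], [+1, +2]; they repeat the 3-cycle [[+3, +4], [+1, +2], [+4, +2]].
step 9: apply [+4, +2] → [15, 27]
step 10: apply [+3, +4] → [18, 31]

[18, 31]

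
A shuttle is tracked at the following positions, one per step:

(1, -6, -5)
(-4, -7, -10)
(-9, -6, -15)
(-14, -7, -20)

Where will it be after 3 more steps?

(-29, -6, -35)

The first coordinate changes by -5 each step, so at step 6 it is 1 + 6·(-5) = -29.
The second coordinate repeats the cycle [-6, -7] with period 2; step 6 mod 2 = 0, giving -6.
The third coordinate changes by -5 each step, so at step 6 it is -5 + 6·(-5) = -35.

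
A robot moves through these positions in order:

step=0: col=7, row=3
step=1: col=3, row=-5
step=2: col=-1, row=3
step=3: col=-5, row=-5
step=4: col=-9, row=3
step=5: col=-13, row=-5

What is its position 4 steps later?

col=-29, row=-5

Col: linear, -4 per step → -29 at step 9.
Row: cycles through 3, -5 every 2 steps. Step 9 lands at position 1 of the cycle → -5.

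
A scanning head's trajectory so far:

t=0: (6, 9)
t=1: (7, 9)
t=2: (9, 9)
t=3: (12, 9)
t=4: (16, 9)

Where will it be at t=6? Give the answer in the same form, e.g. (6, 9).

(27, 9)

Taking differences between consecutive positions: (+1, +0), (+2, +0), (+3, +0), (+4, +0). These grow by (+1, +0) each step.
step 5: (16, 9) + (+5, +0) → (21, 9)
step 6: (21, 9) + (+6, +0) → (27, 9)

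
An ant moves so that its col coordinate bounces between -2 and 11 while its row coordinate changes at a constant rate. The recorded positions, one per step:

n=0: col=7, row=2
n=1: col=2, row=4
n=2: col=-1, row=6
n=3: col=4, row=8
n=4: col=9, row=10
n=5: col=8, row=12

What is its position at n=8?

col=3, row=18

The col coordinate reflects between -2 and 11, moving 5 per step.
  step 6: 8 → 3
  step 7: 3 → -2
  step 8: -2 → 3
The row coordinate changes by +2 each step: at step 8 it is 18.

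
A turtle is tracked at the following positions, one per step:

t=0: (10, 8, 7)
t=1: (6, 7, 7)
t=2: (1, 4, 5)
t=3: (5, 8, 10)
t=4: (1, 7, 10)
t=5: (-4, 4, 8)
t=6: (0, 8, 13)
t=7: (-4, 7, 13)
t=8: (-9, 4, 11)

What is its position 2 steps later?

(-9, 7, 16)

The moves between consecutive positions are (-4, -1, +0), (-5, -3, -2), (+4, +4, +5), (-4, -1, +0), (-5, -3, -2), (+4, +4, +5), (-4, -1, +0), (-5, -3, -2); they repeat the 3-cycle [(-4, -1, +0), (-5, -3, -2), (+4, +4, +5)].
step 9: apply (+4, +4, +5) → (-5, 8, 16)
step 10: apply (-4, -1, +0) → (-9, 7, 16)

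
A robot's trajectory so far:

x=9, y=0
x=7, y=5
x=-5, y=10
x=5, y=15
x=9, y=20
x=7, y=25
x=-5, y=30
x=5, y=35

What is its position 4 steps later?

The x coordinate repeats the cycle [9, 7, -5, 5] with period 4; step 11 mod 4 = 3, giving 5.
The y coordinate changes by +5 each step, so at step 11 it is 0 + 11·(5) = 55.

x=5, y=55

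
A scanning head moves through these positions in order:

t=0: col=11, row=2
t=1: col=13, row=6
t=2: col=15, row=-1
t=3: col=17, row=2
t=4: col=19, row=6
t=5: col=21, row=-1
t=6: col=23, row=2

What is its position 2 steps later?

The col coordinate changes by +2 each step, so at step 8 it is 11 + 8·(2) = 27.
The row coordinate repeats the cycle [2, 6, -1] with period 3; step 8 mod 3 = 2, giving -1.

col=27, row=-1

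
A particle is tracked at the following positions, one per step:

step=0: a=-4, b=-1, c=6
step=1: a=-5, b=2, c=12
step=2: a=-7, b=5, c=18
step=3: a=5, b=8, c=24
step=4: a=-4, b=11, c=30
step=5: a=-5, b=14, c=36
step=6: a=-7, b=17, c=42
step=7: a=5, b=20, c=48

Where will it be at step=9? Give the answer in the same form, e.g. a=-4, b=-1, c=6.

A: cycles through -4, -5, -7, 5 every 4 steps. Step 9 lands at position 1 of the cycle → -5.
B: linear, +3 per step → 26 at step 9.
C: linear, +6 per step → 60 at step 9.

a=-5, b=26, c=60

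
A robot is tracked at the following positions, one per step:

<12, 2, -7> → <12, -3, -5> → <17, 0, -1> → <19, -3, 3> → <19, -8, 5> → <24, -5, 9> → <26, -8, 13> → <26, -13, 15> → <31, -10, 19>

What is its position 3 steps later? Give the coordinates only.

<38, -15, 29>

Differencing gives <+0, -5, +2>, <+5, +3, +4>, <+2, -3, +4>, <+0, -5, +2>, <+5, +3, +4>, <+2, -3, +4>, <+0, -5, +2>, <+5, +3, +4>. This is the pattern <+0, -5, +2>, <+5, +3, +4>, <+2, -3, +4> repeated.
step 9: apply <+2, -3, +4> → <33, -13, 23>
step 10: apply <+0, -5, +2> → <33, -18, 25>
step 11: apply <+5, +3, +4> → <38, -15, 29>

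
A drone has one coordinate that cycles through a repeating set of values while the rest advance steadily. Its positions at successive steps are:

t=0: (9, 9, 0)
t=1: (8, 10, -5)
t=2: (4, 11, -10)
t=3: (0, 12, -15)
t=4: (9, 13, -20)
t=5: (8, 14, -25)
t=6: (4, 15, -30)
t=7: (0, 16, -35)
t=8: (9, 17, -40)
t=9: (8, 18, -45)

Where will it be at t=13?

(8, 22, -65)

The first coordinate repeats the cycle [9, 8, 4, 0] with period 4; step 13 mod 4 = 1, giving 8.
The second coordinate changes by +1 each step, so at step 13 it is 9 + 13·(1) = 22.
The third coordinate changes by -5 each step, so at step 13 it is 0 + 13·(-5) = -65.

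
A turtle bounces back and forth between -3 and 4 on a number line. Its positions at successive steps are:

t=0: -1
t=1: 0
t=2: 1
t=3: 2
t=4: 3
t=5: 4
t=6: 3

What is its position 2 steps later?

1

The value reflects between -3 and 4, moving 1 per step.
  step 7: 3 → 2
  step 8: 2 → 1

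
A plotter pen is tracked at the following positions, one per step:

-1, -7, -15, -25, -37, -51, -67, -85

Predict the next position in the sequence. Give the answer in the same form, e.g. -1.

First differences are -6, -8, -10, -12, -14, -16, -18; their common second difference is -2 (constant acceleration).
step 8: -85 − 20 → -105

-105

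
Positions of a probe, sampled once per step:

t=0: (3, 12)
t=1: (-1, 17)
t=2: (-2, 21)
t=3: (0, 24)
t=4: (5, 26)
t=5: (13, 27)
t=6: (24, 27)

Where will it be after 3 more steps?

(75, 21)

First differences are (-4, +5), (-1, +4), (+2, +3), (+5, +2), (+8, +1), (+11, +0); their common second difference is (+3, -1) (constant acceleration).
step 7: (24, 27) + (+14, -1) → (38, 26)
step 8: (38, 26) + (+17, -2) → (55, 24)
step 9: (55, 24) + (+20, -3) → (75, 21)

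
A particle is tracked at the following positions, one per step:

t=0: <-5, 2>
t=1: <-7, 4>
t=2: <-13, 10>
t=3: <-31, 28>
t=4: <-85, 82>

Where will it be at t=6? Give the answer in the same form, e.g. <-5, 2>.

Consecutive displacements <-2, +2>, <-6, +6>, <-18, +18>, <-54, +54> scale by a factor of 3 each step.
step 5: <-85, 82> + <-162, +162> → <-247, 244>
step 6: <-247, 244> + <-486, +486> → <-733, 730>

<-733, 730>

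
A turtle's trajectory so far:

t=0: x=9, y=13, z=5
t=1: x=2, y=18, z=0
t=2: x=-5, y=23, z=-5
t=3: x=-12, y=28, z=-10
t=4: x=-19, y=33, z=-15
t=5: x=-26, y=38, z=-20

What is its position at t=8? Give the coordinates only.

Constant displacement of (-7, +5, -5) per step.
step 6: x=-26, y=38, z=-20 + (-7, +5, -5) → x=-33, y=43, z=-25
step 7: x=-33, y=43, z=-25 + (-7, +5, -5) → x=-40, y=48, z=-30
step 8: x=-40, y=48, z=-30 + (-7, +5, -5) → x=-47, y=53, z=-35

x=-47, y=53, z=-35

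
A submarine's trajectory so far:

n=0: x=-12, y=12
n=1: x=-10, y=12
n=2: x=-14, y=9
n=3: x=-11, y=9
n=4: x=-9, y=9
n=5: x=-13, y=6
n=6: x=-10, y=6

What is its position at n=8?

x=-12, y=3

Step-to-step displacements: (+2, +0), (-4, -3), (+3, +0), (+2, +0), (-4, -3), (+3, +0) — a repeating cycle of length 3.
step 7: apply (+2, +0) → x=-8, y=6
step 8: apply (-4, -3) → x=-12, y=3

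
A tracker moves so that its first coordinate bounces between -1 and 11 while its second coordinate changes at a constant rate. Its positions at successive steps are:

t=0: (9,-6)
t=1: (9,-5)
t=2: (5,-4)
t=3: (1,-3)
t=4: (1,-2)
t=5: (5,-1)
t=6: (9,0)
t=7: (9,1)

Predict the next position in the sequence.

The first coordinate travels 4 per step and bounces off the walls at -1 and 11.
  step 8: 9 → 5
The second coordinate changes by +1 each step: at step 8 it is 2.

(5,2)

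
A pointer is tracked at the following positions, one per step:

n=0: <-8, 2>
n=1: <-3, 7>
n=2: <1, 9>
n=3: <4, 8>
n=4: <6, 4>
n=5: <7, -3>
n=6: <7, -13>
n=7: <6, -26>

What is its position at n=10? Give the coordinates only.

First differences are <+5, +5>, <+4, +2>, <+3, -1>, <+2, -4>, <+1, -7>, <+0, -10>, <-1, -13>; their common second difference is <-1, -3> (constant acceleration).
step 8: <6, -26> + <-2, -16> → <4, -42>
step 9: <4, -42> + <-3, -19> → <1, -61>
step 10: <1, -61> + <-4, -22> → <-3, -83>

<-3, -83>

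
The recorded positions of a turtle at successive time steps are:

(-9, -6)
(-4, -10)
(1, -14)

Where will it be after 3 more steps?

The position changes by (+5, -4) every step.
step 3: (1, -14) + (+5, -4) → (6, -18)
step 4: (6, -18) + (+5, -4) → (11, -22)
step 5: (11, -22) + (+5, -4) → (16, -26)

(16, -26)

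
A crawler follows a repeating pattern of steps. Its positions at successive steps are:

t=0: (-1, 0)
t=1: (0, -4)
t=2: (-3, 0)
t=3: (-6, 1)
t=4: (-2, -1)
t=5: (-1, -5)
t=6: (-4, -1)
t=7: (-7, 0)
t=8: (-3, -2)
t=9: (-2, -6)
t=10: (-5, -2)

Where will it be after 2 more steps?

Step-to-step displacements: (+1, -4), (-3, +4), (-3, +1), (+4, -2), (+1, -4), (-3, +4), (-3, +1), (+4, -2), (+1, -4), (-3, +4) — a repeating cycle of length 4.
step 11: apply (-3, +1) → (-8, -1)
step 12: apply (+4, -2) → (-4, -3)

(-4, -3)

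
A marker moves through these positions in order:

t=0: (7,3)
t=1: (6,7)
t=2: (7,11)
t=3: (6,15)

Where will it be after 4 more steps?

First: cycles through 7, 6 every 2 steps. Step 7 lands at position 1 of the cycle → 6.
Second: linear, +4 per step → 31 at step 7.

(6,31)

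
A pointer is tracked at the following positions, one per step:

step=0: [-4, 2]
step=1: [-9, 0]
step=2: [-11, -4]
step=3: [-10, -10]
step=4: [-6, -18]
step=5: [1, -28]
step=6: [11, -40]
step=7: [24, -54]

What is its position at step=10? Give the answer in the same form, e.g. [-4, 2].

[81, -108]

Taking differences between consecutive positions: [-5, -2], [-2, -4], [+1, -6], [+4, -8], [+7, -10], [+10, -12], [+13, -14]. These grow by [+3, -2] each step.
step 8: [24, -54] + [+16, -16] → [40, -70]
step 9: [40, -70] + [+19, -18] → [59, -88]
step 10: [59, -88] + [+22, -20] → [81, -108]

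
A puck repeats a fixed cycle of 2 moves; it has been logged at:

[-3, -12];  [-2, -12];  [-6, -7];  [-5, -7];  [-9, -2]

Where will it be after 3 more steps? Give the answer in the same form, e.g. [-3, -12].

Step-to-step displacements: [+1, +0], [-4, +5], [+1, +0], [-4, +5] — a repeating cycle of length 2.
step 5: apply [+1, +0] → [-8, -2]
step 6: apply [-4, +5] → [-12, 3]
step 7: apply [+1, +0] → [-11, 3]

[-11, 3]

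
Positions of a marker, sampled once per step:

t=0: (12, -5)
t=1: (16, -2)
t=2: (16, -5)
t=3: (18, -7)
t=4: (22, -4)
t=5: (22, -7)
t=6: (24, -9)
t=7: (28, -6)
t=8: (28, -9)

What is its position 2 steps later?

The moves between consecutive positions are (+4, +3), (+0, -3), (+2, -2), (+4, +3), (+0, -3), (+2, -2), (+4, +3), (+0, -3); they repeat the 3-cycle [(+4, +3), (+0, -3), (+2, -2)].
step 9: apply (+2, -2) → (30, -11)
step 10: apply (+4, +3) → (34, -8)

(34, -8)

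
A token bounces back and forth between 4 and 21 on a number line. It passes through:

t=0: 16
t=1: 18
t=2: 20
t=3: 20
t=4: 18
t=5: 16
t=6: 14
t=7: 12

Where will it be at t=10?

6

The value travels 2 per step and bounces off the walls at 4 and 21.
  step 8: 12 → 10
  step 9: 10 → 8
  step 10: 8 → 6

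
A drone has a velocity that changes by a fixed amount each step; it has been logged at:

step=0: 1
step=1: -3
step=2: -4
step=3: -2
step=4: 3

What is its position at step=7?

Successive displacements: -4, -1, +2, +5 — each changes by +3.
step 5: 3 + 8 → 11
step 6: 11 + 11 → 22
step 7: 22 + 14 → 36

36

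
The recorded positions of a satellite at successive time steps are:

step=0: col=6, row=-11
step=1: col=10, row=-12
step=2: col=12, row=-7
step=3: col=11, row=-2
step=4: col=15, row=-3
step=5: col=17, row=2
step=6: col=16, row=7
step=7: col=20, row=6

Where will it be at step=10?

Differencing gives (+4, -1), (+2, +5), (-1, +5), (+4, -1), (+2, +5), (-1, +5), (+4, -1). This is the pattern (+4, -1), (+2, +5), (-1, +5) repeated.
step 8: apply (+2, +5) → col=22, row=11
step 9: apply (-1, +5) → col=21, row=16
step 10: apply (+4, -1) → col=25, row=15

col=25, row=15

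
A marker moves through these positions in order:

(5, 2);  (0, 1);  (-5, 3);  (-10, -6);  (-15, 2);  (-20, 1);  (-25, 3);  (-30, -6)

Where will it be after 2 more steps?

(-40, 1)

The first coordinate changes by -5 each step, so at step 9 it is 5 + 9·(-5) = -40.
The second coordinate repeats the cycle [2, 1, 3, -6] with period 4; step 9 mod 4 = 1, giving 1.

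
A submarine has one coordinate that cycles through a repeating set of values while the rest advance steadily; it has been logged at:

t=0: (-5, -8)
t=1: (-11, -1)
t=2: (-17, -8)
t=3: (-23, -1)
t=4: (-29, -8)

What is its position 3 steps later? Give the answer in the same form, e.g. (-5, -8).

The first coordinate changes by -6 each step, so at step 7 it is -5 + 7·(-6) = -47.
The second coordinate repeats the cycle [-8, -1] with period 2; step 7 mod 2 = 1, giving -1.

(-47, -1)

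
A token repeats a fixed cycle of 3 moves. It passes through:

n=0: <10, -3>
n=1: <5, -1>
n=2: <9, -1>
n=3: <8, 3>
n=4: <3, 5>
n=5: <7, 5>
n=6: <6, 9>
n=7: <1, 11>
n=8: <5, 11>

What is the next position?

<4, 15>

The moves between consecutive positions are <-5, +2>, <+4, +0>, <-1, +4>, <-5, +2>, <+4, +0>, <-1, +4>, <-5, +2>, <+4, +0>; they repeat the 3-cycle [<-5, +2>, <+4, +0>, <-1, +4>].
step 9: apply <-1, +4> → <4, 15>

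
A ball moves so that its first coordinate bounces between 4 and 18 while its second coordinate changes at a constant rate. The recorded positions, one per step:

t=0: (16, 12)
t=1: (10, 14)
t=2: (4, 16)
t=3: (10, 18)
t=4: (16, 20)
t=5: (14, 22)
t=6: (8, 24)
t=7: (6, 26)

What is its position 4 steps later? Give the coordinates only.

The first coordinate travels 6 per step and bounces off the walls at 4 and 18.
  step 8: 6 → 12
  step 9: 12 → 18
  step 10: 18 → 12
  step 11: 12 → 6
The second coordinate changes by +2 each step: at step 11 it is 34.

(6, 34)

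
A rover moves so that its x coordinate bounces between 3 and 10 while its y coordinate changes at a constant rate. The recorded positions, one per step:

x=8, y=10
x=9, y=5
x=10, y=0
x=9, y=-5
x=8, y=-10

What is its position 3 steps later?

The x coordinate travels 1 per step and bounces off the walls at 3 and 10.
  step 5: 8 → 7
  step 6: 7 → 6
  step 7: 6 → 5
The y coordinate changes by -5 each step: at step 7 it is -25.

x=5, y=-25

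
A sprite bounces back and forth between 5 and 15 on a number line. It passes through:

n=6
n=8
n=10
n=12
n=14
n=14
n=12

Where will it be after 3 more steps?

n=6

The value reflects between 5 and 15, moving 2 per step.
  step 7: 12 → 10
  step 8: 10 → 8
  step 9: 8 → 6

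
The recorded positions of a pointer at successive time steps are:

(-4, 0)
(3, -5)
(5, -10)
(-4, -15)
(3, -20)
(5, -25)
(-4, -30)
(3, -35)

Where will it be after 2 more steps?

First: cycles through -4, 3, 5 every 3 steps. Step 9 lands at position 0 of the cycle → -4.
Second: linear, -5 per step → -45 at step 9.

(-4, -45)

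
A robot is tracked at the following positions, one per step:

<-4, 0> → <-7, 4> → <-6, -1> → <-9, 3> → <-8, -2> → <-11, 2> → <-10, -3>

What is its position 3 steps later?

<-15, 0>

The moves between consecutive positions are <-3, +4>, <+1, -5>, <-3, +4>, <+1, -5>, <-3, +4>, <+1, -5>; they repeat the 2-cycle [<-3, +4>, <+1, -5>].
step 7: apply <-3, +4> → <-13, 1>
step 8: apply <+1, -5> → <-12, -4>
step 9: apply <-3, +4> → <-15, 0>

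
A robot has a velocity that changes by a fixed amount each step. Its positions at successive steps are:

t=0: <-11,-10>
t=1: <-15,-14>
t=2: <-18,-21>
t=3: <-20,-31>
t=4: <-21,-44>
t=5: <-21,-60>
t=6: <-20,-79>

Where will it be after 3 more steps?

<-11,-154>

First differences are <-4,-4>, <-3,-7>, <-2,-10>, <-1,-13>, <+0,-16>, <+1,-19>; their common second difference is <+1,-3> (constant acceleration).
step 7: <-20,-79> + <+2,-22> → <-18,-101>
step 8: <-18,-101> + <+3,-25> → <-15,-126>
step 9: <-15,-126> + <+4,-28> → <-11,-154>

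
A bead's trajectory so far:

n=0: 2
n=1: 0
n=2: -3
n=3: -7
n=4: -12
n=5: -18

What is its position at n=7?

-33

First differences are -2, -3, -4, -5, -6; their common second difference is -1 (constant acceleration).
step 6: -18 − 7 → -25
step 7: -25 − 8 → -33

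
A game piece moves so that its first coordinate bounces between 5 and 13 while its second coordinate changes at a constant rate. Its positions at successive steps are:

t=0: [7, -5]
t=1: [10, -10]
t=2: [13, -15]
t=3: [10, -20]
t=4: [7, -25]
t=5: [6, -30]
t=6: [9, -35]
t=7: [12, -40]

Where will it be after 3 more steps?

The first coordinate reflects between 5 and 13, moving 3 per step.
  step 8: 12 → 11
  step 9: 11 → 8
  step 10: 8 → 5
The second coordinate changes by -5 each step: at step 10 it is -55.

[5, -55]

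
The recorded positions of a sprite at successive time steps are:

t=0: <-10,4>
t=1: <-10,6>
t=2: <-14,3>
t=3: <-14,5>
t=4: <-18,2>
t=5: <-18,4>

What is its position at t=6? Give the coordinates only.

The moves between consecutive positions are <+0,+2>, <-4,-3>, <+0,+2>, <-4,-3>, <+0,+2>; they repeat the 2-cycle [<+0,+2>, <-4,-3>].
step 6: apply <-4,-3> → <-22,1>

<-22,1>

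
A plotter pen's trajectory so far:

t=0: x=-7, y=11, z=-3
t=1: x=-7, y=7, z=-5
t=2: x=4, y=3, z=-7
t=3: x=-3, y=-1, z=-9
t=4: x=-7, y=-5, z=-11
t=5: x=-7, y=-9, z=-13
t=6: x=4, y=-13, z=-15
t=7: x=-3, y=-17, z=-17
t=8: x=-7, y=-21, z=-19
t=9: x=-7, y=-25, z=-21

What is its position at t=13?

The x coordinate repeats the cycle [-7, -7, 4, -3] with period 4; step 13 mod 4 = 1, giving -7.
The y coordinate changes by -4 each step, so at step 13 it is 11 + 13·(-4) = -41.
The z coordinate changes by -2 each step, so at step 13 it is -3 + 13·(-2) = -29.

x=-7, y=-41, z=-29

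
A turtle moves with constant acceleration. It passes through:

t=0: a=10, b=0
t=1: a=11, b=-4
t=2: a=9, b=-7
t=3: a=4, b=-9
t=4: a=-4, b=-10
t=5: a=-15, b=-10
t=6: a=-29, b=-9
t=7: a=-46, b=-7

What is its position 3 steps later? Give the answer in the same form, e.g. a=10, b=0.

Successive displacements: (+1, -4), (-2, -3), (-5, -2), (-8, -1), (-11, +0), (-14, +1), (-17, +2) — each changes by (-3, +1).
step 8: a=-46, b=-7 + (-20, +3) → a=-66, b=-4
step 9: a=-66, b=-4 + (-23, +4) → a=-89, b=0
step 10: a=-89, b=0 + (-26, +5) → a=-115, b=5

a=-115, b=5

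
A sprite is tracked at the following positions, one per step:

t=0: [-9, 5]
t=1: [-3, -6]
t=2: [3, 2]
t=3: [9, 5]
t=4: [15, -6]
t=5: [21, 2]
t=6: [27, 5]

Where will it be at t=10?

The first coordinate changes by +6 each step, so at step 10 it is -9 + 10·(6) = 51.
The second coordinate repeats the cycle [5, -6, 2] with period 3; step 10 mod 3 = 1, giving -6.

[51, -6]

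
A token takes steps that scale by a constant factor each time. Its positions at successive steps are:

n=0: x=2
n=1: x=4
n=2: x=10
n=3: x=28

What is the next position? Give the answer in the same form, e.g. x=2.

x=82

Consecutive displacements +2, +6, +18 scale by a factor of 3 each step.
step 4: 28 + 54 → x=82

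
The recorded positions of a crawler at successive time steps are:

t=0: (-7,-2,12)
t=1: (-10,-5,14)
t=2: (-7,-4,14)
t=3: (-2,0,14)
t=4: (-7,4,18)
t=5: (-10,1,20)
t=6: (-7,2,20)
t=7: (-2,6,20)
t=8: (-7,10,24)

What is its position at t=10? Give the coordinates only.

(-7,8,26)

Step-to-step displacements: (-3,-3,+2), (+3,+1,+0), (+5,+4,+0), (-5,+4,+4), (-3,-3,+2), (+3,+1,+0), (+5,+4,+0), (-5,+4,+4) — a repeating cycle of length 4.
step 9: apply (-3,-3,+2) → (-10,7,26)
step 10: apply (+3,+1,+0) → (-7,8,26)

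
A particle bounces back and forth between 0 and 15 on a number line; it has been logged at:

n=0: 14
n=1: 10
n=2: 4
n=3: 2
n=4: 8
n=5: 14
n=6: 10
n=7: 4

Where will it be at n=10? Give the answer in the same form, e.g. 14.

14

The value travels 6 per step and bounces off the walls at 0 and 15.
  step 8: 4 → 2
  step 9: 2 → 8
  step 10: 8 → 14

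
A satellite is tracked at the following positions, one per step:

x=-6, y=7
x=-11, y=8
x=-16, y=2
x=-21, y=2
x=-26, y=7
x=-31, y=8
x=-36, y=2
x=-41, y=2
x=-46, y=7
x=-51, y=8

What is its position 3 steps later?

X: linear, -5 per step → -66 at step 12.
Y: cycles through 7, 8, 2, 2 every 4 steps. Step 12 lands at position 0 of the cycle → 7.

x=-66, y=7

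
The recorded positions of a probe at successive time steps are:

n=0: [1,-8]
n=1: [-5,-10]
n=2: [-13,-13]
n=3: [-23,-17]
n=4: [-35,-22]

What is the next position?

First differences are [-6,-2], [-8,-3], [-10,-4], [-12,-5]; their common second difference is [-2,-1] (constant acceleration).
step 5: [-35,-22] + [-14,-6] → [-49,-28]

[-49,-28]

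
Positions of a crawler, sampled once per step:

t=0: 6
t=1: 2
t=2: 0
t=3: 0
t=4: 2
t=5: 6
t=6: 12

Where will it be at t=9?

First differences are -4, -2, +0, +2, +4, +6; their common second difference is +2 (constant acceleration).
step 7: 12 + 8 → 20
step 8: 20 + 10 → 30
step 9: 30 + 12 → 42

42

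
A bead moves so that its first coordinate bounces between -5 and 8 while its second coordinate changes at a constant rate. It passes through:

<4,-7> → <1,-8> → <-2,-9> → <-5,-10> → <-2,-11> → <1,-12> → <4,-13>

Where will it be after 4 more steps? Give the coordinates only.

The first coordinate travels 3 per step and bounces off the walls at -5 and 8.
  step 7: 4 → 7
  step 8: 7 → 6
  step 9: 6 → 3
  step 10: 3 → 0
The second coordinate changes by -1 each step: at step 10 it is -17.

<0,-17>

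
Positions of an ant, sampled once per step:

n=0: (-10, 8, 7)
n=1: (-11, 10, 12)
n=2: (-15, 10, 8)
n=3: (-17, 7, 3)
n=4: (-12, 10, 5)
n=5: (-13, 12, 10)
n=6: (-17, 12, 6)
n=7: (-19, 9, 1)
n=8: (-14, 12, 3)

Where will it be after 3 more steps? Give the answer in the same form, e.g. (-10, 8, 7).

Differencing gives (-1, +2, +5), (-4, +0, -4), (-2, -3, -5), (+5, +3, +2), (-1, +2, +5), (-4, +0, -4), (-2, -3, -5), (+5, +3, +2). This is the pattern (-1, +2, +5), (-4, +0, -4), (-2, -3, -5), (+5, +3, +2) repeated.
step 9: apply (-1, +2, +5) → (-15, 14, 8)
step 10: apply (-4, +0, -4) → (-19, 14, 4)
step 11: apply (-2, -3, -5) → (-21, 11, -1)

(-21, 11, -1)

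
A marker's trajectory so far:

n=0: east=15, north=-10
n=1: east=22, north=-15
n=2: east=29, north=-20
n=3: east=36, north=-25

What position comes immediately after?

The position changes by (+7, -5) every step.
step 4: east=36, north=-25 + (+7, -5) → east=43, north=-30

east=43, north=-30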